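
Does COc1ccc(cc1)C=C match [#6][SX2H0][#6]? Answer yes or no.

No

The pattern [#6][SX2H0][#6] describes an aliphatic sulfur bridging two carbons with no H on the sulfur — a thioether.
The closest candidate here is a methoxy ether (-OCH3), but the bridging atom is O, not S. No other fragment satisfies the full query, so there is no match.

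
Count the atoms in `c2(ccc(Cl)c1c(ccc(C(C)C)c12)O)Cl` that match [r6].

10

Check the 16 heavy atoms by environment: 10× c (aromatic, in 6-ring) → match; 2× Cl (acyclic) → no; 1× O (acyclic) → no; 3× C (acyclic) → no.
That gives 10 matching atoms.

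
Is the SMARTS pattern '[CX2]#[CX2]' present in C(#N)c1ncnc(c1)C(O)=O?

The pattern [CX2]#[CX2] describes a carbon-carbon triple bond — an alkyne.
The closest candidate here is a nitrile (-C#N), but the triple bond is C#N, not C#C. No other fragment satisfies the full query, so there is no match.

No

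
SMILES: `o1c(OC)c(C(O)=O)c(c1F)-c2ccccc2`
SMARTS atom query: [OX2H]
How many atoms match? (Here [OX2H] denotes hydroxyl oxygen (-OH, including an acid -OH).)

1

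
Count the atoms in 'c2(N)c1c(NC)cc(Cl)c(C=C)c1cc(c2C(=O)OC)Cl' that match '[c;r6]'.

10

The query [c;r6] means: aromatic carbon that belongs to a six-membered ring.
Check the 21 heavy atoms by environment: 10× c (aromatic, in 6-ring) → match; 5× C (acyclic) → no; 2× O (acyclic) → no; 2× N (acyclic) → no; 2× Cl (acyclic) → no.
That gives 10 matching atoms.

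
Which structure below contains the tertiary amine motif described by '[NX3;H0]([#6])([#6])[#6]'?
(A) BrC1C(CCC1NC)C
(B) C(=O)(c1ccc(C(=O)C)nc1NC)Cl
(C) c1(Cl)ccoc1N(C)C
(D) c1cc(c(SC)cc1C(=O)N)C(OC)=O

C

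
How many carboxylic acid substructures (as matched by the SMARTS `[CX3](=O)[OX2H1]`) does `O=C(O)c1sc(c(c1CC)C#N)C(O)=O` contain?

2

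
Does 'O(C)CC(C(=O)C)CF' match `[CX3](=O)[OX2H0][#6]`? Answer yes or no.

The pattern [CX3](=O)[OX2H0][#6] describes a carbonyl carbon bonded to an oxygen that is itself bonded to carbon (no H on that O) — an ester.
The closest candidate here is a methoxy ether (-OCH3), but the ether oxygen is not adjacent to a C=O carbon. No other fragment satisfies the full query, so there is no match.

No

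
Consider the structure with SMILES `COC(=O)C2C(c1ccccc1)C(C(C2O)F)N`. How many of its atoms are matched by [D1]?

5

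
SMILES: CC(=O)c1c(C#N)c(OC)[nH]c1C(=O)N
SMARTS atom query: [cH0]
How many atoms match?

4

The query [cH0] means: aromatic carbon with no attached hydrogen (substituted or ring-fusion).
Check the 15 heavy atoms by environment: 1× n (aromatic, H1) → no; 4× c (aromatic, H0) → match; 3× O (H0) → no; 2× C (H3) → no; 3× C (H0) → no; 1× N (H0) → no; 1× N (H2) → no.
That gives 4 matching atoms.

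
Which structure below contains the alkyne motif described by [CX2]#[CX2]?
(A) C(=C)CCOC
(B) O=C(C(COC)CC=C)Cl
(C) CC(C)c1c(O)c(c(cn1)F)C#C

C

[CX2]#[CX2] describes a carbon-carbon triple bond (an alkyne).
(A) has a vinyl group (-CH=CH2) but the C=C is a double bond; both carbons are CX3, not CX2.
(B) has a vinyl group (-CH=CH2) but the C=C is a double bond; both carbons are CX3, not CX2.
(C) contains an ethynyl group (-C#CH), which satisfies every atom and bond constraint.
So the answer is (C).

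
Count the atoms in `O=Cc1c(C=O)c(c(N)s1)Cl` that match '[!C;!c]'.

5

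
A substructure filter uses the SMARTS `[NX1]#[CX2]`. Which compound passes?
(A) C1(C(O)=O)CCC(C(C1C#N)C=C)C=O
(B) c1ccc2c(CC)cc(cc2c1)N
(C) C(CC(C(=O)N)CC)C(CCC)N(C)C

A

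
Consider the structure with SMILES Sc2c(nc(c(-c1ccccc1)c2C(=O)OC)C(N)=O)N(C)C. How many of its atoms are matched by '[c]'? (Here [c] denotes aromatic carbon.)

Check the 23 heavy atoms by environment: 1× n (aromatic) → no; 11× c (aromatic) → match; 1× S → no; 2× N → no; 5× C → no; 3× O → no.
That gives 11 matching atoms.

11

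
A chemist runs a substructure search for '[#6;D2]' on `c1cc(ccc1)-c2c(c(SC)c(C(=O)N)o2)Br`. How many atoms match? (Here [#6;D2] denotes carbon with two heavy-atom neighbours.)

5

Check the 17 heavy atoms by environment: 1× o (aromatic, D2) → no; 5× c (aromatic, D3) → no; 1× C (D3) → no; 1× O (D1) → no; 1× N (D1) → no; 1× Br (D1) → no; 5× c (aromatic, D2) → match; 1× S (D2) → no; 1× C (D1) → no.
That gives 5 matching atoms.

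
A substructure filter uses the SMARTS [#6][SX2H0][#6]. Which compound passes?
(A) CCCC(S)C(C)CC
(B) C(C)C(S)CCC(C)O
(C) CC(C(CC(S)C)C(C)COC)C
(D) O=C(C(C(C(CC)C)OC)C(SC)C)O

D

[#6][SX2H0][#6] describes an aliphatic sulfur bridging two carbons with no H on the sulfur (a thioether).
(A) has a thiol (-SH) but the sulfur has H1, not H0 bridging two carbons.
(B) has a thiol (-SH) but the sulfur has H1, not H0 bridging two carbons.
(C) has a thiol (-SH) but the sulfur has H1, not H0 bridging two carbons.
(D) contains a methylthio ether (-SCH3), which satisfies every atom and bond constraint.
So the answer is (D).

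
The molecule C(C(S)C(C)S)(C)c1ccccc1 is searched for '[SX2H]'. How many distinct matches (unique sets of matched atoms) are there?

[SX2H] is the SMARTS for a thiol: an aliphatic sulfur with two connections, one being H.
The molecule carries 2 separate instances of a thiol (-SH) meeting every constraint; each maps to a distinct set of atoms, giving 2 matches.

2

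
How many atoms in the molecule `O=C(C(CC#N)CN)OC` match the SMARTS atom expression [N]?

The query [N] means: uppercase N matches aliphatic (non-aromatic) nitrogen only.
Check the 10 heavy atoms by environment: 6× C → no; 2× N → match; 2× O → no.
That gives 2 matching atoms.

2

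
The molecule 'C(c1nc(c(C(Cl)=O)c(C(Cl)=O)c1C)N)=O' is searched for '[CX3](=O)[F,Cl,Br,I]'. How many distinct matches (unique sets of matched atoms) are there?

2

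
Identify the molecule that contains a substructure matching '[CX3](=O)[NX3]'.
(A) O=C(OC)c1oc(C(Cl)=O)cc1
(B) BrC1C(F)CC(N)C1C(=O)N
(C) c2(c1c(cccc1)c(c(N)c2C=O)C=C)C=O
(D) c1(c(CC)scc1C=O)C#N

B

[CX3](=O)[NX3] describes a carbonyl carbon bonded to a trivalent nitrogen (an amide).
(A) has a methyl-ester group (-C(=O)OCH3) but the carbonyl is bonded to O, not to an NX3 nitrogen.
(B) contains a primary amide (-C(=O)NH2), which satisfies every atom and bond constraint.
(C) has a primary amino group (-NH2) but the -NH2 is not attached to a carbonyl carbon.
(D) has a nitrile (-C#N) but the nitrile N is NX1 (triple-bonded), not NX3.
So the answer is (B).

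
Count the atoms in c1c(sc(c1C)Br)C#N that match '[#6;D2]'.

2

The query [#6;D2] means: any carbon bonded to exactly two heavy atoms.
Check the 9 heavy atoms by environment: 1× s (aromatic, D2) → no; 3× c (aromatic, D3) → no; 1× c (aromatic, D2) → match; 1× C (D1) → no; 1× Br (D1) → no; 1× C (D2) → match; 1× N (D1) → no.
Summing the matching environments: 1 + 1 = 2 matching atoms.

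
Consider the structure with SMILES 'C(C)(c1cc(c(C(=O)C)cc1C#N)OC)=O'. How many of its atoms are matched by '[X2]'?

2

The query [X2] means: any atom with exactly two total connections (bonds + H).
Check the 16 heavy atoms by environment: 6× c (aromatic, X3) → no; 1× C (X2) → match; 1× N (X1) → no; 2× C (X3) → no; 2× O (X1) → no; 3× C (X4) → no; 1× O (X2) → match.
Summing the matching environments: 1 + 1 = 2 matching atoms.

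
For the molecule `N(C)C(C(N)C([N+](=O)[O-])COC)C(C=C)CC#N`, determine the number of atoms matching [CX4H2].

2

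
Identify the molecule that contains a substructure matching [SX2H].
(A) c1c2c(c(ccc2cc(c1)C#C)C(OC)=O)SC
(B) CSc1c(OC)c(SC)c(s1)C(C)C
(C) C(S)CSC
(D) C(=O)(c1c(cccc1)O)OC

C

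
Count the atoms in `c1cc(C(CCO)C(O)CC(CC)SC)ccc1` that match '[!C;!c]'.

3

The query [!C;!c] means: neither aliphatic nor aromatic carbon — same as [!#6].
Check the 18 heavy atoms by environment: 9× C → no; 2× O → match; 1× S → match; 6× c (aromatic) → no.
Summing the matching environments: 2 + 1 = 3 matching atoms.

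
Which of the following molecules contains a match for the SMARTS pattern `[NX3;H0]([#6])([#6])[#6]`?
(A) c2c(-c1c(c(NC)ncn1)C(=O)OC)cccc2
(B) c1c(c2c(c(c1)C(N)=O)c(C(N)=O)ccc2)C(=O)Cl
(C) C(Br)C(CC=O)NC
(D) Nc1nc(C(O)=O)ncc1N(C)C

D

[NX3;H0]([#6])([#6])[#6] describes a trivalent nitrogen with no H, bonded to three carbons (a tertiary amine).
(A) has an N-methylamino group (-NHCH3) but the nitrogen still has one H (H1), not H0.
(B) has a primary amide (-C(=O)NH2) but the amide nitrogen has H2 and only one carbon neighbour.
(C) has an N-methylamino group (-NHCH3) but the nitrogen still has one H (H1), not H0.
(D) contains a dimethylamino group (-N(CH3)2), which satisfies every atom and bond constraint.
So the answer is (D).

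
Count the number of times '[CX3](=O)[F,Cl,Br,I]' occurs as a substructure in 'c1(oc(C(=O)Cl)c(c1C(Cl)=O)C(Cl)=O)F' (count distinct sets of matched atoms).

3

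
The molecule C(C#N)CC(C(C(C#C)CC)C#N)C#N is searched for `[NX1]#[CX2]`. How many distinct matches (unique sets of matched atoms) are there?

3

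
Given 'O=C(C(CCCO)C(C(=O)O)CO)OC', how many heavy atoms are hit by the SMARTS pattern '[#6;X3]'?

The query [#6;X3] means: any carbon (aromatic or not) with three total connections.
Check the 15 heavy atoms by environment: 7× C (X4) → no; 2× C (X3) → match; 2× O (X1) → no; 4× O (X2) → no.
That gives 2 matching atoms.

2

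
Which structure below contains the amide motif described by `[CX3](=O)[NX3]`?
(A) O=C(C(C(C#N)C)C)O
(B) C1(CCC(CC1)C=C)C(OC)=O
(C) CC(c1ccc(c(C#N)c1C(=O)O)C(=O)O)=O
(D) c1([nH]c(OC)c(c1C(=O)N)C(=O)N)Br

[CX3](=O)[NX3] describes a carbonyl carbon bonded to a trivalent nitrogen (an amide).
(A) has a nitrile (-C#N) but the nitrile N is NX1 (triple-bonded), not NX3.
(B) has a methyl-ester group (-C(=O)OCH3) but the carbonyl is bonded to O, not to an NX3 nitrogen.
(C) has a nitrile (-C#N) but the nitrile N is NX1 (triple-bonded), not NX3.
(D) contains a primary amide (-C(=O)NH2), which satisfies every atom and bond constraint.
So the answer is (D).

D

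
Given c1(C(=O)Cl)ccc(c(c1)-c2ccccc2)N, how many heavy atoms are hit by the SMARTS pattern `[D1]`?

3

The query [D1] means: atom with exactly one heavy-atom neighbour (degree 1).
Check the 16 heavy atoms by environment: 4× c (aromatic, D3) → no; 8× c (aromatic, D2) → no; 1× C (D3) → no; 1× O (D1) → match; 1× Cl (D1) → match; 1× N (D1) → match.
Summing the matching environments: 1 + 1 + 1 = 3 matching atoms.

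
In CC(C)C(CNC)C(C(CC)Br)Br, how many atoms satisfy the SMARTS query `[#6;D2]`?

2

Check the 13 heavy atoms by environment: 2× C (D2) → match; 4× C (D3) → no; 2× Br (D1) → no; 1× N (D2) → no; 4× C (D1) → no.
That gives 2 matching atoms.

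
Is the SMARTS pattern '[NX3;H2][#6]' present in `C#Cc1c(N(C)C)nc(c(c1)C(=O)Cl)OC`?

The pattern [NX3;H2][#6] describes a trivalent nitrogen with two H attached to carbon — a primary amine.
The closest candidate here is a dimethylamino group (-N(CH3)2), but the nitrogen has H0, not H2. No other fragment satisfies the full query, so there is no match.

No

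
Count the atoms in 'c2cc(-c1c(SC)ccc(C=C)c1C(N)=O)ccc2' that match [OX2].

0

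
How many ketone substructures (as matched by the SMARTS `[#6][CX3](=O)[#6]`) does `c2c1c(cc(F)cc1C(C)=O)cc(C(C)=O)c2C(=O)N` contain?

2

[#6][CX3](=O)[#6] is the SMARTS for a ketone: a carbonyl carbon (no H) flanked by two carbons.
The molecule carries 2 separate instances of an acetyl/ketone group (-C(=O)CH3) meeting every constraint; each maps to a distinct set of atoms, giving 2 matches.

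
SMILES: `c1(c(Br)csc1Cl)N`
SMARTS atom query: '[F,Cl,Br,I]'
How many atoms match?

2

The query [F,Cl,Br,I] means: comma = OR; matches any of F, Cl, Br, I.
Check the 8 heavy atoms by environment: 1× s (aromatic) → no; 4× c (aromatic) → no; 1× N → no; 1× Cl → match; 1× Br → match.
Summing the matching environments: 1 + 1 = 2 matching atoms.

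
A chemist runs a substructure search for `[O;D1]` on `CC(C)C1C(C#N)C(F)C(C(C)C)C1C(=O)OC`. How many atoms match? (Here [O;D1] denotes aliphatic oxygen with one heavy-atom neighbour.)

The query [O;D1] means: aliphatic oxygen bonded to exactly one heavy atom.
Check the 18 heavy atoms by environment: 8× C (D3) → no; 1× C (D2) → no; 1× N (D1) → no; 5× C (D1) → no; 1× F (D1) → no; 1× O (D1) → match; 1× O (D2) → no.
That gives 1 matching atom.

1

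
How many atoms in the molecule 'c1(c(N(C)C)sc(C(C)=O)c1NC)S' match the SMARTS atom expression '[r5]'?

The query [r5] means: r5 matches atoms in a five-membered ring.
Check the 14 heavy atoms by environment: 1× s (aromatic, in 5-ring) → match; 4× c (aromatic, in 5-ring) → match; 2× N (acyclic) → no; 5× C (acyclic) → no; 1× O (acyclic) → no; 1× S (acyclic) → no.
Summing the matching environments: 1 + 4 = 5 matching atoms.

5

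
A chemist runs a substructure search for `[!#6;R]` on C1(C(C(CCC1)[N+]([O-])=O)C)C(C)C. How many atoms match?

The query [!#6;R] means: non-carbon atom that is part of a ring.
Check the 13 heavy atoms by environment: 6× C (in 6-ring) → no; 4× C (acyclic) → no; 1× N (charge +1, acyclic) → no; 1× O (charge -1, acyclic) → no; 1× O (acyclic) → no.
No environment satisfies the query, so 0 matching atoms.

0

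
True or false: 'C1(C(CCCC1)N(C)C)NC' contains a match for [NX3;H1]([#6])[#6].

True

The pattern [NX3;H1]([#6])[#6] describes a trivalent nitrogen with one H, bonded to two carbons — a secondary amine.
The molecule carries an N-methylamino group (-NHCH3), whose atoms satisfy every constraint of the query, so the pattern matches.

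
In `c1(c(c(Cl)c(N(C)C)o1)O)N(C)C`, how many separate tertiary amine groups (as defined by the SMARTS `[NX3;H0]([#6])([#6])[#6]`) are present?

2

[NX3;H0]([#6])([#6])[#6] is the SMARTS for a tertiary amine: a trivalent nitrogen with no H, bonded to three carbons.
The molecule carries 2 separate instances of a dimethylamino group (-N(CH3)2) meeting every constraint; each maps to a distinct set of atoms, giving 2 matches.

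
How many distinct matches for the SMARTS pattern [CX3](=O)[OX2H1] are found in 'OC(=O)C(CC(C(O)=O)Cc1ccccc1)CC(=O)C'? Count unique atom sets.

[CX3](=O)[OX2H1] is the SMARTS for a carboxylic acid: an sp2 carbon double-bonded to O and single-bonded to an -OH oxygen.
The molecule carries 2 separate instances of a carboxylic acid group (-C(=O)OH) meeting every constraint; each maps to a distinct set of atoms, giving 2 matches.

2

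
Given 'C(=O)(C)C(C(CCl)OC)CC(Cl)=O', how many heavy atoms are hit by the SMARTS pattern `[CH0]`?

2

Check the 13 heavy atoms by environment: 2× C (H2) → no; 2× C (H1) → no; 2× C (H0) → match; 3× O (H0) → no; 2× Cl (H0) → no; 2× C (H3) → no.
That gives 2 matching atoms.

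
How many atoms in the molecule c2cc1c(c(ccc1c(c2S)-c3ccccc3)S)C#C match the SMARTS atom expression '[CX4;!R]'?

The query [CX4;!R] means: aliphatic carbon with four total connections, not in a ring.
Check the 20 heavy atoms by environment: 16× c (aromatic, X3, in 6-ring) → no; 2× S (X2, acyclic) → no; 2× C (X2, acyclic) → no.
No environment satisfies the query, so 0 matching atoms.

0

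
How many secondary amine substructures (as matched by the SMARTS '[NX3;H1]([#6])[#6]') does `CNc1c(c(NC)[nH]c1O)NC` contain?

[NX3;H1]([#6])[#6] is the SMARTS for a secondary amine: a trivalent nitrogen with one H, bonded to two carbons.
The molecule carries 3 separate instances of an N-methylamino group (-NHCH3) meeting every constraint; each maps to a distinct set of atoms, giving 3 matches.

3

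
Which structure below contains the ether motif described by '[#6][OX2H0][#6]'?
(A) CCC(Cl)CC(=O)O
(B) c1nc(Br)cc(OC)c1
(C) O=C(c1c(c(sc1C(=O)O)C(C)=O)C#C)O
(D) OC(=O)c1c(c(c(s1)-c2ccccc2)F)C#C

[#6][OX2H0][#6] describes an aliphatic oxygen bridging two carbons with no H on the oxygen (an ether).
(A) has a carboxylic acid group (-C(=O)OH) but the -OH oxygen has H1; the =O is OX1, not OX2.
(B) contains a methoxy ether (-OCH3), which satisfies every atom and bond constraint.
(C) has a carboxylic acid group (-C(=O)OH) but the -OH oxygen has H1; the =O is OX1, not OX2.
(D) has a carboxylic acid group (-C(=O)OH) but the -OH oxygen has H1; the =O is OX1, not OX2.
So the answer is (B).

B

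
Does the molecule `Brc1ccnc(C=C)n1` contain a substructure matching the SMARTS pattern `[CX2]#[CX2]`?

No

The pattern [CX2]#[CX2] describes a carbon-carbon triple bond — an alkyne.
The closest candidate here is a vinyl group (-CH=CH2), but the C=C is a double bond; both carbons are CX3, not CX2. No other fragment satisfies the full query, so there is no match.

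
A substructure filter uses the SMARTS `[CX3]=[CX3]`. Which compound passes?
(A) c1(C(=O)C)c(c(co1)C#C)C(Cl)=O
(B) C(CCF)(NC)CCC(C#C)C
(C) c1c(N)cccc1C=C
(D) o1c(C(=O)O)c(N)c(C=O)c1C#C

C

[CX3]=[CX3] describes a non-aromatic C=C double bond between two sp2 carbons (an alkene).
(A) has an ethynyl group (-C#CH) but the C-C bond is a triple bond, not a double bond.
(B) has an ethynyl group (-C#CH) but the C-C bond is a triple bond, not a double bond.
(C) contains a vinyl group (-CH=CH2), which satisfies every atom and bond constraint.
(D) has an ethynyl group (-C#CH) but the C-C bond is a triple bond, not a double bond.
So the answer is (C).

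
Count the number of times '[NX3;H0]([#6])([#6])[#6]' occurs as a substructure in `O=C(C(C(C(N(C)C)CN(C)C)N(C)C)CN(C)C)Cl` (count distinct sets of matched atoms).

[NX3;H0]([#6])([#6])[#6] is the SMARTS for a tertiary amine: a trivalent nitrogen with no H, bonded to three carbons.
The molecule carries 4 separate instances of a dimethylamino group (-N(CH3)2) meeting every constraint; each maps to a distinct set of atoms, giving 4 matches.

4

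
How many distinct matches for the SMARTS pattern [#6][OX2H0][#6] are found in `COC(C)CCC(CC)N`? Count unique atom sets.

1

[#6][OX2H0][#6] is the SMARTS for an ether: an aliphatic oxygen bridging two carbons with no H on the oxygen.
Exactly one fragment in the molecule meets all constraints, giving 1 match.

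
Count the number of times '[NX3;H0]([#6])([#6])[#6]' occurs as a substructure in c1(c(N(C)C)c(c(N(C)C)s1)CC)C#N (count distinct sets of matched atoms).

2

[NX3;H0]([#6])([#6])[#6] is the SMARTS for a tertiary amine: a trivalent nitrogen with no H, bonded to three carbons.
The molecule carries 2 separate instances of a dimethylamino group (-N(CH3)2) meeting every constraint; each maps to a distinct set of atoms, giving 2 matches.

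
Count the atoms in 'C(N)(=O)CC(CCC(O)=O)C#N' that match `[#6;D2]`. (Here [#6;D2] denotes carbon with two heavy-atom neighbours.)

The query [#6;D2] means: any carbon bonded to exactly two heavy atoms.
Check the 12 heavy atoms by environment: 4× C (D2) → match; 3× C (D3) → no; 3× O (D1) → no; 2× N (D1) → no.
That gives 4 matching atoms.

4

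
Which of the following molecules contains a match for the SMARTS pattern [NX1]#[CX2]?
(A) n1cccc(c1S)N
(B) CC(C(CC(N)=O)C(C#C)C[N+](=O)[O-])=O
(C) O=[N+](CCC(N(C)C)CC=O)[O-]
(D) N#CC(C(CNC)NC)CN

[NX1]#[CX2] describes a nitrogen triple-bonded to a two-connected carbon (a nitrile).
(A) has a primary amino group (-NH2) but the nitrogen is NX3 (three connections), not NX1 triple-bonded.
(B) has a primary amide (-C(=O)NH2) but the nitrogen is NX3, not NX1.
(C) has a nitro group (-[N+](=O)[O-]) but there is no C#N triple bond.
(D) contains a nitrile (-C#N), which satisfies every atom and bond constraint.
So the answer is (D).

D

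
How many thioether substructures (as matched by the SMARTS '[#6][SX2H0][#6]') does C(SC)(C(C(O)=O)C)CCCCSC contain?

[#6][SX2H0][#6] is the SMARTS for a thioether: an aliphatic sulfur bridging two carbons with no H on the sulfur.
The molecule carries 2 separate instances of a methylthio ether (-SCH3) meeting every constraint; each maps to a distinct set of atoms, giving 2 matches.

2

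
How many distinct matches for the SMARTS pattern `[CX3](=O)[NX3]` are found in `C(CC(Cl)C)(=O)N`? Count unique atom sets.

[CX3](=O)[NX3] is the SMARTS for an amide: a carbonyl carbon bonded to a trivalent nitrogen.
Exactly one fragment in the molecule meets all constraints, giving 1 match.

1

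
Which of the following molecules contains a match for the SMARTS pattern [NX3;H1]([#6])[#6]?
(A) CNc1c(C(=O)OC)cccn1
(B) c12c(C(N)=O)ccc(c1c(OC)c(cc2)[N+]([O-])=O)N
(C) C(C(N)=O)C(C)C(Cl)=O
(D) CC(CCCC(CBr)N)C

[NX3;H1]([#6])[#6] describes a trivalent nitrogen with one H, bonded to two carbons (a secondary amine).
(A) contains an N-methylamino group (-NHCH3), which satisfies every atom and bond constraint.
(B) has a primary amide (-C(=O)NH2) but the -C(=O)NH2 nitrogen has H2, not H1.
(C) has a primary amide (-C(=O)NH2) but the -C(=O)NH2 nitrogen has H2, not H1.
(D) has a primary amino group (-NH2) but the nitrogen has H2 and only one carbon neighbour.
So the answer is (A).

A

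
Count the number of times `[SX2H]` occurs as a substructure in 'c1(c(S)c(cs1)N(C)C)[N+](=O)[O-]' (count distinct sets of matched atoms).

1

[SX2H] is the SMARTS for a thiol: an aliphatic sulfur with two connections, one being H.
Exactly one fragment in the molecule meets all constraints, giving 1 match.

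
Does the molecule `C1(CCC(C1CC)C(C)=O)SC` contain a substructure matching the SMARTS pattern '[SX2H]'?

The pattern [SX2H] describes an aliphatic sulfur with two connections, one being H — a thiol.
The closest candidate here is a methylthio ether (-SCH3), but the sulfur has H0 (bonded to two carbons), not H1. No other fragment satisfies the full query, so there is no match.

No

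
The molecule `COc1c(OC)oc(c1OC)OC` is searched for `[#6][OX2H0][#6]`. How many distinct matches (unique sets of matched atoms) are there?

[#6][OX2H0][#6] is the SMARTS for an ether: an aliphatic oxygen bridging two carbons with no H on the oxygen.
The molecule carries 4 separate instances of a methoxy ether (-OCH3) meeting every constraint; each maps to a distinct set of atoms, giving 4 matches.

4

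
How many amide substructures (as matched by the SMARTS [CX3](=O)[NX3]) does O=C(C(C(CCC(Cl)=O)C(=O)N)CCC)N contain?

2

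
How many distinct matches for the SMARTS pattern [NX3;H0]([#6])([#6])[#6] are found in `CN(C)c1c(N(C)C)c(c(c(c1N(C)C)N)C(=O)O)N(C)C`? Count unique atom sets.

4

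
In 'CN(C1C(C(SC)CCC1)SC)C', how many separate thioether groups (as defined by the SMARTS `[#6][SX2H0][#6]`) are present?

2

[#6][SX2H0][#6] is the SMARTS for a thioether: an aliphatic sulfur bridging two carbons with no H on the sulfur.
The molecule carries 2 separate instances of a methylthio ether (-SCH3) meeting every constraint; each maps to a distinct set of atoms, giving 2 matches.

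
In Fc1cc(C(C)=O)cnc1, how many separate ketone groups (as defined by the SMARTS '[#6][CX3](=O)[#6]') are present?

[#6][CX3](=O)[#6] is the SMARTS for a ketone: a carbonyl carbon (no H) flanked by two carbons.
Exactly one fragment in the molecule meets all constraints, giving 1 match.

1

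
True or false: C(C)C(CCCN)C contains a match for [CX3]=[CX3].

False

The pattern [CX3]=[CX3] describes a non-aromatic C=C double bond between two sp2 carbons — an alkene.
The closest candidate here is an ethyl group (-CH2CH3), but its C-C bond is a single bond between CX4 carbons, not CX3=CX3. No other fragment satisfies the full query, so there is no match.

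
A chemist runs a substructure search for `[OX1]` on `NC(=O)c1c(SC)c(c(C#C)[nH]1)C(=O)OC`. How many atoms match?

Check the 16 heavy atoms by environment: 1× n (aromatic, X3) → no; 4× c (aromatic, X3) → no; 2× C (X3) → no; 2× O (X1) → match; 1× O (X2) → no; 2× C (X4) → no; 2× C (X2) → no; 1× S (X2) → no; 1× N (X3) → no.
That gives 2 matching atoms.

2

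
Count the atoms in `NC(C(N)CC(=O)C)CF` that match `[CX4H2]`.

2

The query [CX4H2] means: sp3 carbon (X4) with exactly two hydrogens.
Check the 10 heavy atoms by environment: 2× C (H2, X4) → match; 2× C (H1, X4) → no; 1× F (H0, X1) → no; 1× C (H0, X3) → no; 1× O (H0, X1) → no; 1× C (H3, X4) → no; 2× N (H2, X3) → no.
That gives 2 matching atoms.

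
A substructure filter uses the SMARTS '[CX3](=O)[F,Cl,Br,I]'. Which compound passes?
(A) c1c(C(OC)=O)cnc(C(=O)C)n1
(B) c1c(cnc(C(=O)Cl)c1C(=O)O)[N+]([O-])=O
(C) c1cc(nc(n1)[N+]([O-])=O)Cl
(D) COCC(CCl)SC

B

[CX3](=O)[F,Cl,Br,I] describes a carbonyl carbon bonded to a halogen (an acyl halide).
(A) has a methyl-ester group (-C(=O)OCH3) but the carbonyl is bonded to -O-C, not to a halogen.
(B) contains an acyl chloride (-C(=O)Cl), which satisfies every atom and bond constraint.
(C) has a chloro substituent but the Cl is not on a carbonyl carbon.
(D) has a chloro substituent but the Cl is not on a carbonyl carbon.
So the answer is (B).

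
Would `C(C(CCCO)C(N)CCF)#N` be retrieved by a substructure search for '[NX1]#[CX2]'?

Yes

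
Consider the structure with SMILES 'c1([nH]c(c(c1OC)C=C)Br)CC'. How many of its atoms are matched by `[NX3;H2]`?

0

The query [NX3;H2] means: aliphatic N with 3 total connections, two of them H — an -NH2 nitrogen (amine or amide).
Check the 12 heavy atoms by environment: 1× n (aromatic, H1, X3) → no; 4× c (aromatic, H0, X3) → no; 1× C (H1, X3) → no; 1× C (H2, X3) → no; 1× Br (H0, X1) → no; 1× O (H0, X2) → no; 2× C (H3, X4) → no; 1× C (H2, X4) → no.
No environment satisfies the query, so 0 matching atoms.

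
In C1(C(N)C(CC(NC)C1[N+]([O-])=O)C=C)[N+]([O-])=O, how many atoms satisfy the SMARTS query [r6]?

The query [r6] means: r6 matches atoms in a six-membered ring.
Check the 17 heavy atoms by environment: 6× C (in 6-ring) → match; 2× N (charge +1, acyclic) → no; 2× O (charge -1, acyclic) → no; 2× O (acyclic) → no; 3× C (acyclic) → no; 2× N (acyclic) → no.
That gives 6 matching atoms.

6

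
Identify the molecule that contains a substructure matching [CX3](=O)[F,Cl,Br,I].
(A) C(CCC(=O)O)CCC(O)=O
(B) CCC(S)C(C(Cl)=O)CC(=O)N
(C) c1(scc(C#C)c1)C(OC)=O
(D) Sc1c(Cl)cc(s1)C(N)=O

B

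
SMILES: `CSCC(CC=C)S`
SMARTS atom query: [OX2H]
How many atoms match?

0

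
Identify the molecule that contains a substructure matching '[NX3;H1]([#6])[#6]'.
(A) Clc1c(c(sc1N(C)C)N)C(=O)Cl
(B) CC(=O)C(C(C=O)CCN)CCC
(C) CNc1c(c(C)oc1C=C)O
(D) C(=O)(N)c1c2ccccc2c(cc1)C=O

C

[NX3;H1]([#6])[#6] describes a trivalent nitrogen with one H, bonded to two carbons (a secondary amine).
(A) has a dimethylamino group (-N(CH3)2) but the nitrogen has H0, not H1.
(B) has a primary amino group (-NH2) but the nitrogen has H2 and only one carbon neighbour.
(C) contains an N-methylamino group (-NHCH3), which satisfies every atom and bond constraint.
(D) has a primary amide (-C(=O)NH2) but the -C(=O)NH2 nitrogen has H2, not H1.
So the answer is (C).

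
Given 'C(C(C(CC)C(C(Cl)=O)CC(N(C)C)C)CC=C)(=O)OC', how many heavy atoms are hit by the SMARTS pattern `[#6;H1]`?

Check the 21 heavy atoms by environment: 4× C (H2) → no; 5× C (H1) → match; 5× C (H3) → no; 2× C (H0) → no; 3× O (H0) → no; 1× Cl (H0) → no; 1× N (H0) → no.
That gives 5 matching atoms.

5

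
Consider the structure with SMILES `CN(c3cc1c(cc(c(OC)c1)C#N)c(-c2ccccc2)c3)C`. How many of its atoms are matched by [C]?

4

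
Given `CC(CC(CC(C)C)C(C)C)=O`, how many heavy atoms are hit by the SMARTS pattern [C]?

11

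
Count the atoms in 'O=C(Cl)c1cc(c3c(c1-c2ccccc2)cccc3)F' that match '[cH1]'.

10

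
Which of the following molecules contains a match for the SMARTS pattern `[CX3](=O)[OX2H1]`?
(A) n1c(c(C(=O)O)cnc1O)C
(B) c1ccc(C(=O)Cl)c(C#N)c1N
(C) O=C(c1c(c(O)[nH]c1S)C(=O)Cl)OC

A

[CX3](=O)[OX2H1] describes an sp2 carbon double-bonded to O and single-bonded to an -OH oxygen (a carboxylic acid).
(A) contains a carboxylic acid group (-C(=O)OH), which satisfies every atom and bond constraint.
(B) has an acyl chloride (-C(=O)Cl) but the carbonyl is bonded to Cl, not to an -OH oxygen.
(C) has a methyl-ester group (-C(=O)OCH3) but the singly-bonded O has no H (OX2H0, not OX2H1).
So the answer is (A).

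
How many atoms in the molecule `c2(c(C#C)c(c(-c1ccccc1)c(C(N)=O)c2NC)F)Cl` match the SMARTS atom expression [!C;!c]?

5

The query [!C;!c] means: neither aliphatic nor aromatic carbon — same as [!#6].
Check the 21 heavy atoms by environment: 12× c (aromatic) → no; 1× F → match; 4× C → no; 1× O → match; 2× N → match; 1× Cl → match.
Summing the matching environments: 1 + 1 + 2 + 1 = 5 matching atoms.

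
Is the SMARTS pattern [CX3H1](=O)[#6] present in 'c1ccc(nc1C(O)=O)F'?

The pattern [CX3H1](=O)[#6] describes an sp2 carbon with one H, double-bonded to O and single-bonded to carbon — an aldehyde.
The closest candidate here is a carboxylic acid group (-C(=O)OH), but the carbonyl carbon has H0 and is bonded to O, not H1. No other fragment satisfies the full query, so there is no match.

No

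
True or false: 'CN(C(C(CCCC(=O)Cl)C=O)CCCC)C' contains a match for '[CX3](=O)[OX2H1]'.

False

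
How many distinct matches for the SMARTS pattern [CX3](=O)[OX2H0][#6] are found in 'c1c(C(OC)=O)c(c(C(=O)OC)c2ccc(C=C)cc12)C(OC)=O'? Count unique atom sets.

[CX3](=O)[OX2H0][#6] is the SMARTS for an ester: a carbonyl carbon bonded to an oxygen that is itself bonded to carbon (no H on that O).
The molecule carries 3 separate instances of a methyl-ester group (-C(=O)OCH3) meeting every constraint; each maps to a distinct set of atoms, giving 3 matches.

3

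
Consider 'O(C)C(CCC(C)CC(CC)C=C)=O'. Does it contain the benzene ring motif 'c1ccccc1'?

No

The pattern c1ccccc1 describes six aromatic carbons in a ring — a benzene ring.
The closest candidate here is a methyl group (-CH3), but no six-membered all-carbon aromatic ring is present. No other fragment satisfies the full query, so there is no match.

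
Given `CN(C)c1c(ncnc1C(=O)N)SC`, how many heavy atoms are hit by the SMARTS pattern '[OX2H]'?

0

The query [OX2H] means: aliphatic oxygen with two connections, one of which is H — an -OH oxygen.
Check the 14 heavy atoms by environment: 2× n (aromatic, H0, X2) → no; 1× c (aromatic, H1, X3) → no; 3× c (aromatic, H0, X3) → no; 1× S (H0, X2) → no; 3× C (H3, X4) → no; 1× C (H0, X3) → no; 1× O (H0, X1) → no; 1× N (H2, X3) → no; 1× N (H0, X3) → no.
No environment satisfies the query, so 0 matching atoms.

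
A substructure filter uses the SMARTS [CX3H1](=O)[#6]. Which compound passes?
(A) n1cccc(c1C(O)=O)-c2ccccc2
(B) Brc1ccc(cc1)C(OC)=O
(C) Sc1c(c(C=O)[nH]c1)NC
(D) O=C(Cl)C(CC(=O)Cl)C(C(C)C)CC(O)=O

C

[CX3H1](=O)[#6] describes an sp2 carbon with one H, double-bonded to O and single-bonded to carbon (an aldehyde).
(A) has a carboxylic acid group (-C(=O)OH) but the carbonyl carbon has H0 and is bonded to O, not H1.
(B) has a methyl-ester group (-C(=O)OCH3) but the carbonyl carbon has H0, not H1.
(C) contains an aldehyde (-CHO), which satisfies every atom and bond constraint.
(D) has a carboxylic acid group (-C(=O)OH) but the carbonyl carbon has H0 and is bonded to O, not H1.
So the answer is (C).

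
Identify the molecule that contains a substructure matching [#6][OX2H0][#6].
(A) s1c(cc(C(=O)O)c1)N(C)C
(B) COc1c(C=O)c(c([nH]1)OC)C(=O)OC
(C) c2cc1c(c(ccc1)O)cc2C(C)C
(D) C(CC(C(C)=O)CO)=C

B

[#6][OX2H0][#6] describes an aliphatic oxygen bridging two carbons with no H on the oxygen (an ether).
(A) has a carboxylic acid group (-C(=O)OH) but the -OH oxygen has H1; the =O is OX1, not OX2.
(B) contains a methoxy ether (-OCH3), which satisfies every atom and bond constraint.
(C) has a hydroxyl group (-OH) but the oxygen has H1, not H0 bridging two carbons.
(D) has a hydroxyl group (-OH) but the oxygen has H1, not H0 bridging two carbons.
So the answer is (B).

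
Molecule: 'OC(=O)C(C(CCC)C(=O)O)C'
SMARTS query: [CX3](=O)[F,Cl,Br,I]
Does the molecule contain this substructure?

The pattern [CX3](=O)[F,Cl,Br,I] describes a carbonyl carbon bonded to a halogen — an acyl halide.
The closest candidate here is a carboxylic acid group (-C(=O)OH), but the carbonyl is bonded to -OH, not to a halogen. No other fragment satisfies the full query, so there is no match.

No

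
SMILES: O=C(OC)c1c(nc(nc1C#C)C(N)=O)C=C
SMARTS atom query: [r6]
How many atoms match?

Check the 17 heavy atoms by environment: 2× n (aromatic, in 6-ring) → match; 4× c (aromatic, in 6-ring) → match; 7× C (acyclic) → no; 3× O (acyclic) → no; 1× N (acyclic) → no.
Summing the matching environments: 2 + 4 = 6 matching atoms.

6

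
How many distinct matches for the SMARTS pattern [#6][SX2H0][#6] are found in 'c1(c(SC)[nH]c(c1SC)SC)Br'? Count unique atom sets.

3

[#6][SX2H0][#6] is the SMARTS for a thioether: an aliphatic sulfur bridging two carbons with no H on the sulfur.
The molecule carries 3 separate instances of a methylthio ether (-SCH3) meeting every constraint; each maps to a distinct set of atoms, giving 3 matches.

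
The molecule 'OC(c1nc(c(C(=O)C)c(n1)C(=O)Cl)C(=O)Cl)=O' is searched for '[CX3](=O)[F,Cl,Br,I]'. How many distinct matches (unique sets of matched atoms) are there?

2

[CX3](=O)[F,Cl,Br,I] is the SMARTS for an acyl halide: a carbonyl carbon bonded to a halogen.
The molecule carries 2 separate instances of an acyl chloride (-C(=O)Cl) meeting every constraint; each maps to a distinct set of atoms, giving 2 matches.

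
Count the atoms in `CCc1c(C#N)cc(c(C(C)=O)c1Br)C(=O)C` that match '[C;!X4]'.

3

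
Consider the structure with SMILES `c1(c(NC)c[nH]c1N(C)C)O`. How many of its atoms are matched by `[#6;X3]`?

4

The query [#6;X3] means: any carbon (aromatic or not) with three total connections.
Check the 11 heavy atoms by environment: 1× n (aromatic, X3) → no; 4× c (aromatic, X3) → match; 2× N (X3) → no; 3× C (X4) → no; 1× O (X2) → no.
That gives 4 matching atoms.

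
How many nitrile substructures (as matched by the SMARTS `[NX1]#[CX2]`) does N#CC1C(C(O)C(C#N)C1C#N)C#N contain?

4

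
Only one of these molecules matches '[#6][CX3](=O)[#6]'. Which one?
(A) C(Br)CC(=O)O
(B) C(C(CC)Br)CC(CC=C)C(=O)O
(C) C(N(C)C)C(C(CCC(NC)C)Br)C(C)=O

[#6][CX3](=O)[#6] describes a carbonyl carbon (no H) flanked by two carbons (a ketone).
(A) has a carboxylic acid group (-C(=O)OH) but one neighbour of the carbonyl carbon is O, not C.
(B) has a carboxylic acid group (-C(=O)OH) but one neighbour of the carbonyl carbon is O, not C.
(C) contains an acetyl/ketone group (-C(=O)CH3), which satisfies every atom and bond constraint.
So the answer is (C).

C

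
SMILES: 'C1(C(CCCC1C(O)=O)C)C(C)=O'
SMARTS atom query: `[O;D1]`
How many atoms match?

3

The query [O;D1] means: aliphatic oxygen bonded to exactly one heavy atom.
Check the 13 heavy atoms by environment: 3× C (D2) → no; 5× C (D3) → no; 3× O (D1) → match; 2× C (D1) → no.
That gives 3 matching atoms.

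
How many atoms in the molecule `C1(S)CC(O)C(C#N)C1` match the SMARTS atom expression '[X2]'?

3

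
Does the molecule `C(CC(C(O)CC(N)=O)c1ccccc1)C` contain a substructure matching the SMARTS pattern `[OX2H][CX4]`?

The pattern [OX2H][CX4] describes a hydroxyl oxygen bound to an sp3 (X4) carbon — an aliphatic alcohol.
The molecule carries a hydroxyl group (-OH), whose atoms satisfy every constraint of the query, so the pattern matches.

Yes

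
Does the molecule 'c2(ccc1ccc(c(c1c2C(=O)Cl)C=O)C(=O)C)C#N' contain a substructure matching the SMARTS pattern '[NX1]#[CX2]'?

Yes

The pattern [NX1]#[CX2] describes a nitrogen triple-bonded to a two-connected carbon — a nitrile.
The molecule carries a nitrile (-C#N), whose atoms satisfy every constraint of the query, so the pattern matches.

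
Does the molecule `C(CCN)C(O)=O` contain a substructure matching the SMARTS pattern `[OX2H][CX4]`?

No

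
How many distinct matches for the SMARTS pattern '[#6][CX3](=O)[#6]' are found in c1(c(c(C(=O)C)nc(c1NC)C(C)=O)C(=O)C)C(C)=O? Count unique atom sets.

[#6][CX3](=O)[#6] is the SMARTS for a ketone: a carbonyl carbon (no H) flanked by two carbons.
The molecule carries 4 separate instances of an acetyl/ketone group (-C(=O)CH3) meeting every constraint; each maps to a distinct set of atoms, giving 4 matches.

4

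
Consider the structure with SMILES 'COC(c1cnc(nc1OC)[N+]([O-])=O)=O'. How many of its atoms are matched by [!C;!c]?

8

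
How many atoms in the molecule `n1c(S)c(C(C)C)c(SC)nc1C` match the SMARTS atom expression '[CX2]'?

0

Check the 13 heavy atoms by environment: 2× n (aromatic, X2) → no; 4× c (aromatic, X3) → no; 2× S (X2) → no; 5× C (X4) → no.
No environment satisfies the query, so 0 matching atoms.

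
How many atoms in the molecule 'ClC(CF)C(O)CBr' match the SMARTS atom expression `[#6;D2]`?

2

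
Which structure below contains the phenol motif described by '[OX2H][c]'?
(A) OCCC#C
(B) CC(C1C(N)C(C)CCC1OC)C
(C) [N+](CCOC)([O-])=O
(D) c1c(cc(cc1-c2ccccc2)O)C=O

[OX2H][c] describes a hydroxyl oxygen attached to an aromatic carbon (a phenol).
(A) has a hydroxyl group (-OH) but the -OH is on an aliphatic carbon, not an aromatic c.
(B) has a methoxy ether (-OCH3) but the oxygen has H0, not H1.
(C) has a methoxy ether (-OCH3) but the oxygen has H0, not H1.
(D) contains a hydroxyl group (-OH), which satisfies every atom and bond constraint.
So the answer is (D).

D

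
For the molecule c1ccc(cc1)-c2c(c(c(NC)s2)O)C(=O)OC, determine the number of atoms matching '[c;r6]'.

6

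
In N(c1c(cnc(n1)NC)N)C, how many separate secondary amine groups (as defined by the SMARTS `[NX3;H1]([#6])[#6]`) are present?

2

[NX3;H1]([#6])[#6] is the SMARTS for a secondary amine: a trivalent nitrogen with one H, bonded to two carbons.
The molecule carries 2 separate instances of an N-methylamino group (-NHCH3) meeting every constraint; each maps to a distinct set of atoms, giving 2 matches.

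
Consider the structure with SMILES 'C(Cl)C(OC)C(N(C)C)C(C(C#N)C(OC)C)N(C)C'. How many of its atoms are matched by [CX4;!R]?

13

The query [CX4;!R] means: aliphatic carbon with four total connections, not in a ring.
Check the 20 heavy atoms by environment: 13× C (X4, acyclic) → match; 2× O (X2, acyclic) → no; 1× Cl (X1, acyclic) → no; 2× N (X3, acyclic) → no; 1× C (X2, acyclic) → no; 1× N (X1, acyclic) → no.
That gives 13 matching atoms.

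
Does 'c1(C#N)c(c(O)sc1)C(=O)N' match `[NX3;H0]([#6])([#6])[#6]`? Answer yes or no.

The pattern [NX3;H0]([#6])([#6])[#6] describes a trivalent nitrogen with no H, bonded to three carbons — a tertiary amine.
The closest candidate here is a primary amide (-C(=O)NH2), but the amide nitrogen has H2 and only one carbon neighbour. No other fragment satisfies the full query, so there is no match.

No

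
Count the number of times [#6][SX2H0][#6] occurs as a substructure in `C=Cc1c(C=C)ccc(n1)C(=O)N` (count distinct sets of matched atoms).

0

[#6][SX2H0][#6] is the SMARTS for a thioether: an aliphatic sulfur bridging two carbons with no H on the sulfur.
No fragment in the molecule satisfies every constraint, giving 0 matches.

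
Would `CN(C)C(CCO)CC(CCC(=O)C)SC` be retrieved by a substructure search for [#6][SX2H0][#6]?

The pattern [#6][SX2H0][#6] describes an aliphatic sulfur bridging two carbons with no H on the sulfur — a thioether.
The molecule carries a methylthio ether (-SCH3), whose atoms satisfy every constraint of the query, so the pattern matches.

Yes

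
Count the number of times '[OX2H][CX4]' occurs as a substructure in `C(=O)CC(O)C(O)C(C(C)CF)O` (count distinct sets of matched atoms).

3

[OX2H][CX4] is the SMARTS for an aliphatic alcohol: a hydroxyl oxygen bound to an sp3 (X4) carbon.
The molecule carries 3 separate instances of a hydroxyl group (-OH) meeting every constraint; each maps to a distinct set of atoms, giving 3 matches.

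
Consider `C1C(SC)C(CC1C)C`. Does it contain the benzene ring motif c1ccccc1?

No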